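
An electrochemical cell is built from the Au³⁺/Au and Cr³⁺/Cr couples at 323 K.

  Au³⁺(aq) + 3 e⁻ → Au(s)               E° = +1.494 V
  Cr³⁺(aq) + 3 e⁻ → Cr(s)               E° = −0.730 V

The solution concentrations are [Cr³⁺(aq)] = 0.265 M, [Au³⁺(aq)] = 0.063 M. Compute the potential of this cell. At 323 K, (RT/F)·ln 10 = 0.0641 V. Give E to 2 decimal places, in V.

+2.21 V

Au³⁺/Au is reduced (cathode, E° = +1.494 V) and Cr³⁺/Cr is oxidized (anode).
The standard potential is +1.494 − (−0.730) = +2.224 V and the balanced reaction transfers n = 3 electrons.
For the overall reaction Au³⁺(aq) + Cr(s) → Au(s) + Cr³⁺(aq), Q = [Cr³⁺(aq)] / [Au³⁺(aq)] = 4.21, giving log Q = 0.624.
E = E° − (0.0641/n)·log Q = +2.224 − (0.0641/3)(0.624) = +2.21 V.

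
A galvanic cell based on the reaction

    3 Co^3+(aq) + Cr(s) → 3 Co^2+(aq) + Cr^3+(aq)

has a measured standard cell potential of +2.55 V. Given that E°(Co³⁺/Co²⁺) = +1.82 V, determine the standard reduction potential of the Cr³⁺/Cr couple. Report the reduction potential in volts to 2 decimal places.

In the reaction as written the Co³⁺/Co²⁺ couple is reduced (cathode) and Cr³⁺/Cr is oxidized (anode), so E°cell = E°(Co³⁺/Co²⁺) − E°(Cr³⁺/Cr).
E°(Cr³⁺/Cr) = E°(cathode) − E°cell = +1.82 − (+2.55) = −0.73 V.

−0.73 V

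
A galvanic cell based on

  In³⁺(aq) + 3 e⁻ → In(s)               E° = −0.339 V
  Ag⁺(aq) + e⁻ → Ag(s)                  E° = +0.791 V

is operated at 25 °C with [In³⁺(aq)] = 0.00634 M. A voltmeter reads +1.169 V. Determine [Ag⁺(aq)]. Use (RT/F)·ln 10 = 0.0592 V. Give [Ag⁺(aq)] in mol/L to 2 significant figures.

The Ag⁺/Ag couple has the larger reduction potential, so it is the cathode: E°cell = +0.791 − (−0.339) = +1.130 V and n = 3.
Rearranging E = E° − (0.0592/n)·log Q gives log Q = 3(+1.130 − (+1.169))/0.0592 = −1.976.
The balanced reaction is 3 Ag⁺(aq) + In(s) → 3 Ag(s) + In³⁺(aq), so Q = [In³⁺(aq)] / [Ag⁺(aq)]^3.
Substituting the known concentrations and solving, log [Ag⁺(aq)] = −0.074 and [Ag⁺(aq)] = 0.84 M.

0.84 M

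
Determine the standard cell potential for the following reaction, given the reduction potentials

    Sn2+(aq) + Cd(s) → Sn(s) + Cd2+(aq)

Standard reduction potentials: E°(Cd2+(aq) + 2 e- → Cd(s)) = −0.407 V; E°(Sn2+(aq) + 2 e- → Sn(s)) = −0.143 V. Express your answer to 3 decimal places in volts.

In the reaction as written, Sn2+(aq) is reduced (cathode) and Cd2+(aq) is produced by oxidation at the anode.
E°cell = E°(cathode) − E°(anode) = −0.143 − (−0.407) = +0.264 V.
The positive value indicates the reaction is spontaneous as written.

+0.264 V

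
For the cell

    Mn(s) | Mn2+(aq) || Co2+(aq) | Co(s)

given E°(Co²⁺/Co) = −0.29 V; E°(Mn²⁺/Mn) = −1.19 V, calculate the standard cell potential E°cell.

+0.90 V

By convention the left-hand electrode in cell notation is the anode (oxidation) and the right-hand electrode is the cathode (reduction).
E°cell = E°(right) − E°(left) = −0.29 − (−1.19) = +0.90 V.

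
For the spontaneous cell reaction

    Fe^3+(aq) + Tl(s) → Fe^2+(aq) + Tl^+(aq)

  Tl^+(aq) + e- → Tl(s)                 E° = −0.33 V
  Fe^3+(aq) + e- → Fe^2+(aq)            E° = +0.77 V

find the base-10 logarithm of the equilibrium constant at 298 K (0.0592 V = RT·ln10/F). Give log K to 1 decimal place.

The Fe³⁺/Fe²⁺ couple is reduced (cathode); E°cell = +0.77 − (−0.33) = +1.10 V with n = 1.
At equilibrium E = 0, so log K = nE°cell / 0.0592 = (1)(+1.10) / 0.0592 = 18.6.

log K = 18.6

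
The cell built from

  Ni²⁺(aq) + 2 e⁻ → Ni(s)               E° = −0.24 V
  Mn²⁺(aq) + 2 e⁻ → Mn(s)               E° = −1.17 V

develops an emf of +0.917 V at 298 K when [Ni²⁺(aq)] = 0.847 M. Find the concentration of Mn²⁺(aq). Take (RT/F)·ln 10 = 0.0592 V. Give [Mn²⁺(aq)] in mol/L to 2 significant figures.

The Ni²⁺/Ni couple has the larger reduction potential, so it is the cathode: E°cell = −0.24 − (−1.17) = +0.93 V and n = 2.
Rearranging E = E° − (0.0592/n)·log Q gives log Q = 2(+0.93 − (+0.917))/0.0592 = 0.439.
Balancing electrons gives Ni²⁺(aq) + Mn(s) → Ni(s) + Mn²⁺(aq); thus Q = [Mn²⁺(aq)] / [Ni²⁺(aq)].
Substituting the known concentrations and solving, log [Mn²⁺(aq)] = 0.367 and [Mn²⁺(aq)] = 2.3 M.

2.3 M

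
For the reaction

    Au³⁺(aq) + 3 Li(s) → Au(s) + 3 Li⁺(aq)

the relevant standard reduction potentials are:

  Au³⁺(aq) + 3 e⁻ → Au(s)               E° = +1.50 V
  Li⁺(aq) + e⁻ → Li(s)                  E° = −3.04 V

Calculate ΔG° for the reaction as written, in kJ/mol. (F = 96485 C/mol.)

−1314 kJ/mol

In the reaction as written Au³⁺(aq) is reduced, so the Au³⁺/Au couple is the cathode and Li⁺/Li is the anode.
E°cell = +1.50 − (−3.04) = +4.54 V; balancing electrons gives n = 3.
ΔG° = −nFE°cell = −(3)(96485)(+4.54) J/mol = −1314 kJ/mol.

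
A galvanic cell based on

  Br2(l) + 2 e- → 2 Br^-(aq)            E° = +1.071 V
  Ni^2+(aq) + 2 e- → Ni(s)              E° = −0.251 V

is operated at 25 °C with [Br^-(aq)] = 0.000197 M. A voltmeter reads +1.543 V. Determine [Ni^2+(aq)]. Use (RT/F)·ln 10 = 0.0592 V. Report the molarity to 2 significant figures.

Br₂/Br⁻ is the cathode (higher E°); E°cell = +1.071 − (−0.251) = +1.322 V with n = 2.
Since E = E° − (0.0592/n)·log Q, log Q = n(E° − E)/0.0592 = −7.466.
For Br2(l) + Ni(s) → 2 Br^-(aq) + Ni^2+(aq), the reaction quotient is Q = [Br^-(aq)]^2·[Ni^2+(aq)].
Isolating [Ni^2+(aq)] in Q = 10^{−7.466} yields log [Ni^2+(aq)] = −0.055, i.e. 0.88 M.

0.88 M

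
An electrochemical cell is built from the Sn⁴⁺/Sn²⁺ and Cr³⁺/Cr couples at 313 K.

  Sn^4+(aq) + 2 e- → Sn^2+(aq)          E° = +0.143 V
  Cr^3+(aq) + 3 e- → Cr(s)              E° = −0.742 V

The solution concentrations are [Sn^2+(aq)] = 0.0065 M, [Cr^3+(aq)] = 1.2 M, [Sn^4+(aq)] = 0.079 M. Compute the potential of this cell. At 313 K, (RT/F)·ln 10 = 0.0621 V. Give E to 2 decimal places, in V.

+0.92 V

Since E°(Sn⁴⁺/Sn²⁺) > E°(Cr³⁺/Cr), Sn⁴⁺/Sn²⁺ serves as the cathode.
E°cell = E°cat − E°an = +0.143 − (−0.742) = +0.885 V; n = 6.
For the overall reaction 3 Sn^4+(aq) + 2 Cr(s) → 3 Sn^2+(aq) + 2 Cr^3+(aq), Q = ([Sn^2+(aq)]^3·[Cr^3+(aq)]^2) / [Sn^4+(aq)]^3 = 0.000802, giving log Q = −3.096.
E = E° − (0.0621/n)·log Q = +0.885 − (0.0621/6)(−3.096) = +0.92 V.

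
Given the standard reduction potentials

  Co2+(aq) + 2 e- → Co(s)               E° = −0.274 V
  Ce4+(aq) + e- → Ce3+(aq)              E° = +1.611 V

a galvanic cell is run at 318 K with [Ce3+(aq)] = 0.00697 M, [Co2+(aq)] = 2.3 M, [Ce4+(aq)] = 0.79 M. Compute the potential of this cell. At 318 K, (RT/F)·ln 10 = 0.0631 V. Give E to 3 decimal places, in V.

+2.003 V

Ce⁴⁺/Ce³⁺ is reduced (cathode, E° = +1.611 V) and Co²⁺/Co is oxidized (anode).
E°cell = +1.611 − (−0.274) = +1.885 V, with n = 2 electrons transferred.
For the overall reaction 2 Ce4+(aq) + Co(s) → 2 Ce3+(aq) + Co2+(aq), Q = ([Ce3+(aq)]^2·[Co2+(aq)]) / [Ce4+(aq)]^2 = 0.000179, giving log Q = −3.747.
Applying E = E° − (RT ln10/nF)·log Q gives +1.885 − (0.0631/2)(−3.747) = +2.003 V.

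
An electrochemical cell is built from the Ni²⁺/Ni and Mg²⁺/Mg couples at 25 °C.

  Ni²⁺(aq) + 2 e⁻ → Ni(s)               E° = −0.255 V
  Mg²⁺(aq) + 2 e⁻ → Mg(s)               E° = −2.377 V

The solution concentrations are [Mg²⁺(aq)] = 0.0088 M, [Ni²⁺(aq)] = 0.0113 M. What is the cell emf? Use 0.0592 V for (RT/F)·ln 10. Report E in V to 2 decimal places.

Since E°(Ni²⁺/Ni) > E°(Mg²⁺/Mg), Ni²⁺/Ni serves as the cathode.
E°cell = −0.255 − (−2.377) = +2.122 V, with n = 2 electrons transferred.
The balanced reaction is Ni²⁺(aq) + Mg(s) → Ni(s) + Mg²⁺(aq), so Q = [Mg²⁺(aq)] / [Ni²⁺(aq)] = 0.779 and log Q = −0.109.
By the Nernst equation, E = +2.122 − (0.0592/2)·(−0.109) = +2.13 V.

+2.13 V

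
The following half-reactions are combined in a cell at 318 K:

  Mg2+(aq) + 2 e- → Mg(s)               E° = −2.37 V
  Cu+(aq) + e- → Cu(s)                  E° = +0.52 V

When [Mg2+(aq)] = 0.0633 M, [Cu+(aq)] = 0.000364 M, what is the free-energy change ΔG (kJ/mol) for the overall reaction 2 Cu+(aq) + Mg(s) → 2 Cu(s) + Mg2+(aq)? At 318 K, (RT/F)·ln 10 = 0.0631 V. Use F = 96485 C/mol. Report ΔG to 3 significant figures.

−523 kJ/mol

E°cell = +0.52 − (−2.37) = +2.89 V; the balanced reaction transfers n = 2 electrons.
Here Q = [Mg2+(aq)] / [Cu+(aq)]^2 = 4.78×10^5 (log Q = 5.679), giving E = +2.89 − (0.0631/2)·(5.679) = +2.7108 V.
Finally ΔG = −nFE = −(2)(96485 C/mol)(+2.7108 V) = −523 kJ/mol.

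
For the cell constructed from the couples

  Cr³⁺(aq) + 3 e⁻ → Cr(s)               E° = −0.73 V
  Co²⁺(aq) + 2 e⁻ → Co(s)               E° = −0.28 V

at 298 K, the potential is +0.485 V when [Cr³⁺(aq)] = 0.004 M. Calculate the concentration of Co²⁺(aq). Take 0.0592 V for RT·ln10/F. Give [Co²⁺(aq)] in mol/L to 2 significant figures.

0.38 M

Co²⁺/Co is the cathode (higher E°); E°cell = −0.28 − (−0.73) = +0.45 V with n = 6.
Since E = E° − (0.0592/n)·log Q, log Q = n(E° − E)/0.0592 = −3.547.
Balancing electrons gives 3 Co²⁺(aq) + 2 Cr(s) → 3 Co(s) + 2 Cr³⁺(aq); thus Q = [Cr³⁺(aq)]^2 / [Co²⁺(aq)]^3.
Isolating [Co²⁺(aq)] in Q = 10^{−3.547} yields log [Co²⁺(aq)] = −0.416, i.e. 0.38 M.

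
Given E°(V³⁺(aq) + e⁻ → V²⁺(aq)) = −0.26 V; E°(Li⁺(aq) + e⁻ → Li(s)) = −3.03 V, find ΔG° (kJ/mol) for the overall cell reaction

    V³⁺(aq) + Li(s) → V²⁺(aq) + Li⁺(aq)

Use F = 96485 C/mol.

In the reaction as written V³⁺(aq) is reduced, so the V³⁺/V²⁺ couple is the cathode and Li⁺/Li is the anode.
E°cell = −0.26 − (−3.03) = +2.77 V; balancing electrons gives n = 1.
ΔG° = −nFE°cell = −(1)(96485)(+2.77) J/mol = −267 kJ/mol.

−267 kJ/mol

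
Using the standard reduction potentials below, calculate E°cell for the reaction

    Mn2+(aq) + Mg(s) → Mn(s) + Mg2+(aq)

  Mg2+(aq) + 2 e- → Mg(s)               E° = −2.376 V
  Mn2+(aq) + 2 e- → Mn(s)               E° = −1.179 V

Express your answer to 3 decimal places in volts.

In the reaction as written, Mn2+(aq) is reduced (cathode) and Mg2+(aq) is produced by oxidation at the anode.
E°cell = E°(cathode) − E°(anode) = −1.179 − (−2.376) = +1.197 V.

+1.197 V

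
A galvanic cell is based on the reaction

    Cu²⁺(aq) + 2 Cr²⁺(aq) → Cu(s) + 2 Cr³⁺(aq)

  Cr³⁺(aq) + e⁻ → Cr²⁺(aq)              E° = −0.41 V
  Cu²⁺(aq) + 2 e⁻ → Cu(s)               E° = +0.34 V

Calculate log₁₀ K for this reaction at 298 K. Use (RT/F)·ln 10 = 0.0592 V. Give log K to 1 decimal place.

The Cu²⁺/Cu couple is reduced (cathode); E°cell = +0.34 − (−0.41) = +0.75 V with n = 2.
At equilibrium E = 0, so log K = nE°cell / 0.0592 = (2)(+0.75) / 0.0592 = 25.3.

log K = 25.3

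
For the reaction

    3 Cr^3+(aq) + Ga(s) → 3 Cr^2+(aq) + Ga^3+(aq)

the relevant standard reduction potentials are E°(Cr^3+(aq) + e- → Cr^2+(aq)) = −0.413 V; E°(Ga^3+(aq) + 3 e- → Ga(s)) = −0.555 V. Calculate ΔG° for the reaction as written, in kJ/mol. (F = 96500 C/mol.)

In the reaction as written Cr^3+(aq) is reduced, so the Cr³⁺/Cr²⁺ couple is the cathode and Ga³⁺/Ga is the anode.
E°cell = −0.413 − (−0.555) = +0.142 V; balancing electrons gives n = 3.
ΔG° = −nFE°cell = −(3)(96500)(+0.142) J/mol = −41.1 kJ/mol.

−41.1 kJ/mol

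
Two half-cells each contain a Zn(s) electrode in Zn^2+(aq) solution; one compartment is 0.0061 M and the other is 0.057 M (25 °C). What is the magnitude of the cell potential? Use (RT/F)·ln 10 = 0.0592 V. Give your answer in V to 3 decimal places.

0.029 V

For a concentration cell E°cell = 0, since both electrodes use the same couple.
The compartment with the higher Zn^2+(aq) concentration (0.057 M) acts as the cathode; ions are reduced there and produced at the dilute (0.0061 M) anode.
With n = 2, Ecell = −(0.0592/2)·log([dilute]/[conc]) = −(0.0592/2)·log(0.0061/0.057) = +0.029 V.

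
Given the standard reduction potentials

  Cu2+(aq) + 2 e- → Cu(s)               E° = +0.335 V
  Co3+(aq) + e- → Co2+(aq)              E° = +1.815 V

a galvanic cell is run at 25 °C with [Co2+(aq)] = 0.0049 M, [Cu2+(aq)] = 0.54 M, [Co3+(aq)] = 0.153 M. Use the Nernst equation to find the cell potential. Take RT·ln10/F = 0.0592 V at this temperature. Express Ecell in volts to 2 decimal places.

+1.58 V

Co³⁺/Co²⁺ is reduced (cathode, E° = +1.815 V) and Cu²⁺/Cu is oxidized (anode).
E°cell = +1.815 − (+0.335) = +1.480 V, with n = 2 electrons transferred.
For the overall reaction 2 Co3+(aq) + Cu(s) → 2 Co2+(aq) + Cu2+(aq), Q = ([Co2+(aq)]^2·[Cu2+(aq)]) / [Co3+(aq)]^2 = 0.000554, giving log Q = −3.257.
Applying E = E° − (RT ln10/nF)·log Q gives +1.480 − (0.0592/2)(−3.257) = +1.58 V.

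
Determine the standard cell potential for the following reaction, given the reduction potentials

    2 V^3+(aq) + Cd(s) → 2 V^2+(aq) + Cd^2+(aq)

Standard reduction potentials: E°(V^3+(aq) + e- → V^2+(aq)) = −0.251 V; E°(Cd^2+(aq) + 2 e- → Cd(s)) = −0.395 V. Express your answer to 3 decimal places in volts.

+0.144 V

In the reaction as written, V^3+(aq) is reduced (cathode) and Cd^2+(aq) is produced by oxidation at the anode.
E°cell = E°(cathode) − E°(anode) = −0.251 − (−0.395) = +0.144 V.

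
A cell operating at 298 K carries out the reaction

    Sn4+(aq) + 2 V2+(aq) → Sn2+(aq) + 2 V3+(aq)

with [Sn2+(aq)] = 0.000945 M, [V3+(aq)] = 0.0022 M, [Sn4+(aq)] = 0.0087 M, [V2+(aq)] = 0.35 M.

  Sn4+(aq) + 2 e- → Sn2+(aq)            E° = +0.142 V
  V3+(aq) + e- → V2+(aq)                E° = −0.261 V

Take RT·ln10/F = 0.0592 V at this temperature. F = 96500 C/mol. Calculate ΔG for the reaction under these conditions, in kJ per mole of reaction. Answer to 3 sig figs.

−108 kJ/mol

The standard cell potential is +0.142 − (−0.261) = +0.403 V, with n = 2 electrons in the balanced equation.
The reaction quotient is ([Sn2+(aq)]·[V3+(aq)]^2) / ([Sn4+(aq)]·[V2+(aq)]^2) = 4.29×10^−6; by Nernst, E = +0.403 − (0.0592/2)(−5.367) = +0.5619 V.
ΔG = −nFE = −(2)(96500)(+0.5619) J/mol = −108 kJ/mol.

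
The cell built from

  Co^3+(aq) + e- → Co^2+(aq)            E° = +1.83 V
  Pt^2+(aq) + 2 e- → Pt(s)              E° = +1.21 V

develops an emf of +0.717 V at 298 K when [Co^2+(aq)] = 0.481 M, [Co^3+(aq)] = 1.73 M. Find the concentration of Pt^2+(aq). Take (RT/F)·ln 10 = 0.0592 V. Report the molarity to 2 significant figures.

0.0068 M

The Co³⁺/Co²⁺ couple has the larger reduction potential, so it is the cathode: E°cell = +1.83 − (+1.21) = +0.62 V and n = 2.
Since E = E° − (0.0592/n)·log Q, log Q = n(E° − E)/0.0592 = −3.277.
For 2 Co^3+(aq) + Pt(s) → 2 Co^2+(aq) + Pt^2+(aq), the reaction quotient is Q = ([Co^2+(aq)]^2·[Pt^2+(aq)]) / [Co^3+(aq)]^2.
Substituting the known concentrations and solving, log [Pt^2+(aq)] = −2.165 and [Pt^2+(aq)] = 0.0068 M.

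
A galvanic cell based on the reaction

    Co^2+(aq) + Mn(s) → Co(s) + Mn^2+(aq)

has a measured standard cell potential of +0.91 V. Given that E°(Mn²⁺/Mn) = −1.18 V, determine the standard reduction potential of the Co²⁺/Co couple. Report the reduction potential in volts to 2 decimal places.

In the reaction as written the Co²⁺/Co couple is reduced (cathode) and Mn²⁺/Mn is oxidized (anode), so E°cell = E°(Co²⁺/Co) − E°(Mn²⁺/Mn).
E°(Co²⁺/Co) = E°cell + E°(anode) = +0.91 + (−1.18) = −0.27 V.

−0.27 V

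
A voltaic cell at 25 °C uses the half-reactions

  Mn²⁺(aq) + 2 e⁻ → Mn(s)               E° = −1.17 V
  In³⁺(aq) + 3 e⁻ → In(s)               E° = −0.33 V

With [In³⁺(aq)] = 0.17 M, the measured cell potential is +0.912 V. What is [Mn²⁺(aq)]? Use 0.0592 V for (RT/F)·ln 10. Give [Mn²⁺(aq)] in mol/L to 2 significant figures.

In³⁺/In is the cathode (higher E°); E°cell = −0.33 − (−1.17) = +0.84 V with n = 6.
From the Nernst equation, log Q = n(E° − E)/0.0592 = 6·(+0.84 − (+0.912))/0.0592 = −7.297.
For 2 In³⁺(aq) + 3 Mn(s) → 2 In(s) + 3 Mn²⁺(aq), the reaction quotient is Q = [Mn²⁺(aq)]^3 / [In³⁺(aq)]^2.
Solving for the unknown gives log [Mn²⁺(aq)] = −2.945, so [Mn²⁺(aq)] ≈ 0.0011 M.

0.0011 M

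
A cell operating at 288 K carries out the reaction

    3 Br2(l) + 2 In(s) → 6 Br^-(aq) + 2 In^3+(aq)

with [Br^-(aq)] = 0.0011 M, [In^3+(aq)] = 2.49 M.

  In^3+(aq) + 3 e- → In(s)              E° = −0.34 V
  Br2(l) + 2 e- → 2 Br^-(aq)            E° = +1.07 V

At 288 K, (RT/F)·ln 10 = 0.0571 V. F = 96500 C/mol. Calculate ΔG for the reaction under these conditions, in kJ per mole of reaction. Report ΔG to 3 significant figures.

The standard cell potential is +1.07 − (−0.34) = +1.41 V, with n = 6 electrons in the balanced equation.
The reaction quotient is [Br^-(aq)]^6·[In^3+(aq)]^2 = 1.1×10^−17; by Nernst, E = +1.41 − (0.0571/6)(−16.959) = +1.5714 V.
ΔG = −nFE = −(6)(96500)(+1.5714) J/mol = −910 kJ/mol.

−910 kJ/mol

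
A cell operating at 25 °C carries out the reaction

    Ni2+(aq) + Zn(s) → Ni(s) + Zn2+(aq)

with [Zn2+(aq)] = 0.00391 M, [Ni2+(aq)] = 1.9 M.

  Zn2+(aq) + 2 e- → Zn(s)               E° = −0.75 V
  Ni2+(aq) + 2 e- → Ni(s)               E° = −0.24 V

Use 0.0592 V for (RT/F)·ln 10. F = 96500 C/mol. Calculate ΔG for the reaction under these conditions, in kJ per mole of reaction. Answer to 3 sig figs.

The standard cell potential is −0.24 − (−0.75) = +0.51 V, with n = 2 electrons in the balanced equation.
Q = [Zn2+(aq)] / [Ni2+(aq)] = 0.00206, so log Q = −2.687 and E = +0.51 − (0.0592/2)(−2.687) = +0.5895 V.
Then ΔG = −nFE = −2 × 96500 × +0.5895 J/mol = −114 kJ/mol.

−114 kJ/mol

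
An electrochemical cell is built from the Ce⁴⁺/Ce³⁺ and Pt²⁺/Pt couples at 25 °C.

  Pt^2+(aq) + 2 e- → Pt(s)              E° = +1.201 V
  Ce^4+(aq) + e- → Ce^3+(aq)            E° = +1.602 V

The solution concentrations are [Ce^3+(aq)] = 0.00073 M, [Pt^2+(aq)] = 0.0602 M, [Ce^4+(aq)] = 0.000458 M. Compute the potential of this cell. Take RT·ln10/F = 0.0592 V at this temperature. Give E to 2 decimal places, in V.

Ce⁴⁺/Ce³⁺ is reduced (cathode, E° = +1.602 V) and Pt²⁺/Pt is oxidized (anode).
The standard potential is +1.602 − (+1.201) = +0.401 V and the balanced reaction transfers n = 2 electrons.
The balanced reaction is 2 Ce^4+(aq) + Pt(s) → 2 Ce^3+(aq) + Pt^2+(aq), so Q = ([Ce^3+(aq)]^2·[Pt^2+(aq)]) / [Ce^4+(aq)]^2 = 0.153 and log Q = −0.815.
E = E° − (0.0592/n)·log Q = +0.401 − (0.0592/2)(−0.815) = +0.43 V.

+0.43 V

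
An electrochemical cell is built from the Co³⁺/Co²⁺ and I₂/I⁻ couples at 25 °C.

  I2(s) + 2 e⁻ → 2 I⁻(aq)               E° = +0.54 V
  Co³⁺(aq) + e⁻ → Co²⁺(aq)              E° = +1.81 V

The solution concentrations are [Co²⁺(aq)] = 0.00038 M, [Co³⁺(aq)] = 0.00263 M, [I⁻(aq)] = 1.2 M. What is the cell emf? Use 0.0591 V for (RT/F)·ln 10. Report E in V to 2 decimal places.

The Co³⁺/Co²⁺ couple has the more positive E°, so it is the cathode; I₂/I⁻ is the anode.
The standard potential is +1.81 − (+0.54) = +1.27 V and the balanced reaction transfers n = 2 electrons.
The balanced reaction is 2 Co³⁺(aq) + 2 I⁻(aq) → 2 Co²⁺(aq) + I2(s), so Q = [Co²⁺(aq)]^2 / ([Co³⁺(aq)]^2·[I⁻(aq)]^2) = 0.0145 and log Q = −1.839.
By the Nernst equation, E = +1.27 − (0.0591/2)·(−1.839) = +1.32 V.

+1.32 V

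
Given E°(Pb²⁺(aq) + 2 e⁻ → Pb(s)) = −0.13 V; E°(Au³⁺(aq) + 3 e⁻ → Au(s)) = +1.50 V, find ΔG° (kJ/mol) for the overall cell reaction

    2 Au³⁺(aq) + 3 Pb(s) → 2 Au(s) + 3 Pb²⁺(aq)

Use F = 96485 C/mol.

In the reaction as written Au³⁺(aq) is reduced, so the Au³⁺/Au couple is the cathode and Pb²⁺/Pb is the anode.
E°cell = +1.50 − (−0.13) = +1.63 V; balancing electrons gives n = 6.
ΔG° = −nFE°cell = −(6)(96485)(+1.63) J/mol = −944 kJ/mol.

−944 kJ/mol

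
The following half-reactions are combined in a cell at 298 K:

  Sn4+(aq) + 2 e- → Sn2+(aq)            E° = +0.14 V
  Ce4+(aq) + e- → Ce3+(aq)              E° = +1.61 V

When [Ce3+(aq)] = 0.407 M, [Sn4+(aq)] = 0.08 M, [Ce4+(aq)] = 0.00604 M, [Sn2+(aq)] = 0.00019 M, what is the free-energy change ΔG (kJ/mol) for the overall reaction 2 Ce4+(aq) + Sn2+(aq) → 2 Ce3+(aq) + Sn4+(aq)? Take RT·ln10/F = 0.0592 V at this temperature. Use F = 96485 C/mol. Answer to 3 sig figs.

With Ce⁴⁺/Ce³⁺ reduced at the cathode, E°cell = +1.61 − (+0.14) = +1.47 V and n = 2.
The reaction quotient is ([Ce3+(aq)]^2·[Sn4+(aq)]) / ([Ce4+(aq)]^2·[Sn2+(aq)]) = 1.91×10^6; by Nernst, E = +1.47 − (0.0592/2)(6.281) = +1.2841 V.
ΔG = −nFE = −(2)(96485)(+1.2841) J/mol = −248 kJ/mol.

−248 kJ/mol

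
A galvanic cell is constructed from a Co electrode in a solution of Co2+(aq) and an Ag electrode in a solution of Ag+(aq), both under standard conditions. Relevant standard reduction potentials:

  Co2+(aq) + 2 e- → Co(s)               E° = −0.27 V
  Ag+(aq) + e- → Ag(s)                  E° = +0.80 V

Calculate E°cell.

Of the two couples in this cell, the one with the more positive reduction potential is reduced at the cathode: here that is Ag⁺/Ag (+0.80 V); Co²⁺/Co (−0.27 V) is the anode.
E°cell = E°(cathode) − E°(anode) = +0.80 − (−0.27) = +1.07 V.

+1.07 V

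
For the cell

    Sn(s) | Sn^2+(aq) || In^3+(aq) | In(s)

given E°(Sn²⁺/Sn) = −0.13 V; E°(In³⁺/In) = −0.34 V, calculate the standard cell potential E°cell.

−0.21 V

By convention the left-hand electrode in cell notation is the anode (oxidation) and the right-hand electrode is the cathode (reduction).
E°cell = E°(right) − E°(left) = −0.34 − (−0.13) = −0.21 V.
The negative sign shows that, as written, the cell would require an external voltage to drive the reaction.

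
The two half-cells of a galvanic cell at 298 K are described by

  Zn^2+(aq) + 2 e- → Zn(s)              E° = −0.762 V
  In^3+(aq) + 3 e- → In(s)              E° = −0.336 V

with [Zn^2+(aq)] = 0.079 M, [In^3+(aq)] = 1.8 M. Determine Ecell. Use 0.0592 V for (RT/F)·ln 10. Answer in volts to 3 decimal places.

+0.464 V

The In³⁺/In couple has the more positive E°, so it is the cathode; Zn²⁺/Zn is the anode.
E°cell = −0.336 − (−0.762) = +0.426 V, with n = 6 electrons transferred.
For the overall reaction 2 In^3+(aq) + 3 Zn(s) → 2 In(s) + 3 Zn^2+(aq), Q = [Zn^2+(aq)]^3 / [In^3+(aq)]^2 = 0.000152, giving log Q = −3.818.
By the Nernst equation, E = +0.426 − (0.0592/6)·(−3.818) = +0.464 V.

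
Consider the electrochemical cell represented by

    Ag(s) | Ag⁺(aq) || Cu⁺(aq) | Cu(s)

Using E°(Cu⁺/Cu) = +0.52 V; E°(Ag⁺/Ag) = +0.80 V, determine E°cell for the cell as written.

By convention the left-hand electrode in cell notation is the anode (oxidation) and the right-hand electrode is the cathode (reduction).
E°cell = E°(right) − E°(left) = +0.52 − (+0.80) = −0.28 V.
The negative sign shows that, as written, the cell would require an external voltage to drive the reaction.

−0.28 V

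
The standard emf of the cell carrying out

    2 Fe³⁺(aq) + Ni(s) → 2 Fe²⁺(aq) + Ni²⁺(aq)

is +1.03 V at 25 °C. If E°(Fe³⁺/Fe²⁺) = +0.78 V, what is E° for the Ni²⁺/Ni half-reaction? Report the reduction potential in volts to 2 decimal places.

In the reaction as written the Fe³⁺/Fe²⁺ couple is reduced (cathode) and Ni²⁺/Ni is oxidized (anode), so E°cell = E°(Fe³⁺/Fe²⁺) − E°(Ni²⁺/Ni).
E°(Ni²⁺/Ni) = E°(cathode) − E°cell = +0.78 − (+1.03) = −0.25 V.

−0.25 V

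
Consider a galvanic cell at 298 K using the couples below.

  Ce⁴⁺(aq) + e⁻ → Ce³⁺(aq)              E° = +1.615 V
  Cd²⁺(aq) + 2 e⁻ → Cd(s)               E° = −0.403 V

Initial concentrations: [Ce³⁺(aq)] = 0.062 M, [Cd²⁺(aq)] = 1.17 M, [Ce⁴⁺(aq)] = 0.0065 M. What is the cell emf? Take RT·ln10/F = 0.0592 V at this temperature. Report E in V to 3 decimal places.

+1.958 V

The Ce⁴⁺/Ce³⁺ couple has the more positive E°, so it is the cathode; Cd²⁺/Cd is the anode.
E°cell = +1.615 − (−0.403) = +2.018 V, with n = 2 electrons transferred.
The balanced reaction is 2 Ce⁴⁺(aq) + Cd(s) → 2 Ce³⁺(aq) + Cd²⁺(aq), so Q = ([Ce³⁺(aq)]^2·[Cd²⁺(aq)]) / [Ce⁴⁺(aq)]^2 = 106 and log Q = 2.027.
E = E° − (0.0592/n)·log Q = +2.018 − (0.0592/2)(2.027) = +1.958 V.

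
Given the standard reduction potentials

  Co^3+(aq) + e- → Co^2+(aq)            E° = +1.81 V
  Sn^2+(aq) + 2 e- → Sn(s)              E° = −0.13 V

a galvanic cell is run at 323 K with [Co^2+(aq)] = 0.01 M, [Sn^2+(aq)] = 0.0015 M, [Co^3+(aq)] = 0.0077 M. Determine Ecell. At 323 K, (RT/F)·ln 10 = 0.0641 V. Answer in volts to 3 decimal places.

Co³⁺/Co²⁺ is reduced (cathode, E° = +1.81 V) and Sn²⁺/Sn is oxidized (anode).
E°cell = +1.81 − (−0.13) = +1.94 V, with n = 2 electrons transferred.
For the overall reaction 2 Co^3+(aq) + Sn(s) → 2 Co^2+(aq) + Sn^2+(aq), Q = ([Co^2+(aq)]^2·[Sn^2+(aq)]) / [Co^3+(aq)]^2 = 0.00253, giving log Q = −2.597.
Applying E = E° − (RT ln10/nF)·log Q gives +1.94 − (0.0641/2)(−2.597) = +2.023 V.

+2.023 V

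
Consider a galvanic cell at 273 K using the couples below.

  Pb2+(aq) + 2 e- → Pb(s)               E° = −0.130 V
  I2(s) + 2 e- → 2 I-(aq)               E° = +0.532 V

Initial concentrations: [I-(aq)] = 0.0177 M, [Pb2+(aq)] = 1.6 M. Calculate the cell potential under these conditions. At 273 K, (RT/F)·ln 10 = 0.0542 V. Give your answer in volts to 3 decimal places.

I₂/I⁻ is reduced (cathode, E° = +0.532 V) and Pb²⁺/Pb is oxidized (anode).
The standard potential is +0.532 − (−0.130) = +0.662 V and the balanced reaction transfers n = 2 electrons.
The balanced reaction is I2(s) + Pb(s) → 2 I-(aq) + Pb2+(aq), so Q = [I-(aq)]^2·[Pb2+(aq)] = 0.000501 and log Q = −3.300.
Applying E = E° − (RT ln10/nF)·log Q gives +0.662 − (0.0542/2)(−3.300) = +0.751 V.

+0.751 V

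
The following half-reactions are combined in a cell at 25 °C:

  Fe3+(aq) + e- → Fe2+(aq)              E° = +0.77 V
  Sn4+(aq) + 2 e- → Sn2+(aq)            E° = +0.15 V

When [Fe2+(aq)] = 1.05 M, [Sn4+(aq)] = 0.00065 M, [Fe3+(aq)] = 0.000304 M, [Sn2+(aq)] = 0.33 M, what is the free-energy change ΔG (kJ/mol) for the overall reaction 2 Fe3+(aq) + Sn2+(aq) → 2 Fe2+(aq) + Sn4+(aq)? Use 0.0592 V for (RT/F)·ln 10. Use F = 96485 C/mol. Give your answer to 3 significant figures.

−94.7 kJ/mol

With Fe³⁺/Fe²⁺ reduced at the cathode, E°cell = +0.77 − (+0.15) = +0.62 V and n = 2.
Here Q = ([Fe2+(aq)]^2·[Sn4+(aq)]) / ([Fe3+(aq)]^2·[Sn2+(aq)]) = 2.35×10^4 (log Q = 4.371), giving E = +0.62 − (0.0592/2)·(4.371) = +0.4906 V.
ΔG = −nFE = −(2)(96485)(+0.4906) J/mol = −94.7 kJ/mol.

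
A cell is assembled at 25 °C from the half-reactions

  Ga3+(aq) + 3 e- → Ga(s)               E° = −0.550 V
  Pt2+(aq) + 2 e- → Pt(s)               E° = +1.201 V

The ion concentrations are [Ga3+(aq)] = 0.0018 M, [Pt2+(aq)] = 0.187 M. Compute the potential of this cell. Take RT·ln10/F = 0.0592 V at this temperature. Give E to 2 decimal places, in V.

+1.78 V

Pt²⁺/Pt is reduced (cathode, E° = +1.201 V) and Ga³⁺/Ga is oxidized (anode).
E°cell = +1.201 − (−0.550) = +1.751 V, with n = 6 electrons transferred.
Balancing gives 3 Pt2+(aq) + 2 Ga(s) → 3 Pt(s) + 2 Ga3+(aq); hence Q = [Ga3+(aq)]^2 / [Pt2+(aq)]^3 = 0.000495 (log Q = −3.305).
By the Nernst equation, E = +1.751 − (0.0592/6)·(−3.305) = +1.78 V.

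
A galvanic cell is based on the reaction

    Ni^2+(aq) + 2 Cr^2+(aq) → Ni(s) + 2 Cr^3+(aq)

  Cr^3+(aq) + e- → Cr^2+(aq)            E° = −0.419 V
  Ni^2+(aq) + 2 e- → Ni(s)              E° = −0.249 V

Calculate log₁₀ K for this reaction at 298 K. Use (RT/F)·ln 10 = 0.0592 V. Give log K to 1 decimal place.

log K = 5.7

The Ni²⁺/Ni couple is reduced (cathode); E°cell = −0.249 − (−0.419) = +0.170 V with n = 2.
At equilibrium E = 0, so log K = nE°cell / 0.0592 = (2)(+0.170) / 0.0592 = 5.7.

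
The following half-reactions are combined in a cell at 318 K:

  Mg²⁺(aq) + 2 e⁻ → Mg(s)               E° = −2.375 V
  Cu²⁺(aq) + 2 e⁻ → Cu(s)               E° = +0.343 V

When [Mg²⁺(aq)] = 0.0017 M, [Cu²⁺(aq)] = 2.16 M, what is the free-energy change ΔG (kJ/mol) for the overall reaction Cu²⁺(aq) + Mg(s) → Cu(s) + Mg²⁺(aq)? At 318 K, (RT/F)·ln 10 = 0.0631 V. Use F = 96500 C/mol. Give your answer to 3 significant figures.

With Cu²⁺/Cu reduced at the cathode, E°cell = +0.343 − (−2.375) = +2.718 V and n = 2.
Q = [Mg²⁺(aq)] / [Cu²⁺(aq)] = 0.000787, so log Q = −3.104 and E = +2.718 − (0.0631/2)(−3.104) = +2.8159 V.
ΔG = −nFE = −(2)(96500)(+2.8159) J/mol = −543 kJ/mol.

−543 kJ/mol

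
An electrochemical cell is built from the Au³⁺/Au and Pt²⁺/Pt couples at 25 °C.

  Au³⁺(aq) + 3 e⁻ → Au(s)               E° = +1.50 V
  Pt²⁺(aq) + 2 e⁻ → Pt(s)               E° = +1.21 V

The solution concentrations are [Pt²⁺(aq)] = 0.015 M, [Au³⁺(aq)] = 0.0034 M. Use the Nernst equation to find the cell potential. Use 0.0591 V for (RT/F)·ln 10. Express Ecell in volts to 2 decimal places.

+0.30 V

Au³⁺/Au is reduced (cathode, E° = +1.50 V) and Pt²⁺/Pt is oxidized (anode).
E°cell = +1.50 − (+1.21) = +0.29 V, with n = 6 electrons transferred.
The balanced reaction is 2 Au³⁺(aq) + 3 Pt(s) → 2 Au(s) + 3 Pt²⁺(aq), so Q = [Pt²⁺(aq)]^3 / [Au³⁺(aq)]^2 = 0.292 and log Q = −0.535.
By the Nernst equation, E = +0.29 − (0.0591/6)·(−0.535) = +0.30 V.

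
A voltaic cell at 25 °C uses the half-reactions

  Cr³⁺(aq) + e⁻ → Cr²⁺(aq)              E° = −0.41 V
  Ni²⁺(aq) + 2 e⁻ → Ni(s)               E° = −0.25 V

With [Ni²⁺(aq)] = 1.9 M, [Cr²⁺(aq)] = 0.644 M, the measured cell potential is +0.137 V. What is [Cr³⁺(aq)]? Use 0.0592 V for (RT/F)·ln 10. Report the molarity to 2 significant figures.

The Ni²⁺/Ni couple has the larger reduction potential, so it is the cathode: E°cell = −0.25 − (−0.41) = +0.16 V and n = 2.
Rearranging E = E° − (0.0592/n)·log Q gives log Q = 2(+0.16 − (+0.137))/0.0592 = 0.777.
For Ni²⁺(aq) + 2 Cr²⁺(aq) → Ni(s) + 2 Cr³⁺(aq), the reaction quotient is Q = [Cr³⁺(aq)]^2 / ([Ni²⁺(aq)]·[Cr²⁺(aq)]^2).
Isolating [Cr³⁺(aq)] in Q = 10^{0.777} yields log [Cr³⁺(aq)] = 0.337, i.e. 2.2 M.

2.2 M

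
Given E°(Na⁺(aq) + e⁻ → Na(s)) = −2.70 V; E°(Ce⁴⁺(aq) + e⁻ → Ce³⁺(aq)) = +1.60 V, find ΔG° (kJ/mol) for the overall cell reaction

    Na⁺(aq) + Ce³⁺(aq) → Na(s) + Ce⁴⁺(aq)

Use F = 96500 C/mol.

+415 kJ/mol

In the reaction as written Na⁺(aq) is reduced, so the Na⁺/Na couple is the cathode and Ce⁴⁺/Ce³⁺ is the anode.
E°cell = −2.70 − (+1.60) = −4.30 V; balancing electrons gives n = 1.
ΔG° = −nFE°cell = −(1)(96500)(−4.30) J/mol = +415 kJ/mol.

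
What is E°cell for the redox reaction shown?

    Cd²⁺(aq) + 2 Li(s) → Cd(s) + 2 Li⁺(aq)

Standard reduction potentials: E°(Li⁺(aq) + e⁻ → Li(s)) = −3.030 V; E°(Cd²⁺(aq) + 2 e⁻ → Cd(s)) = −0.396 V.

+2.634 V

Cd²⁺(aq) gains electrons, so the Cd²⁺/Cd couple is the cathode; the Li⁺/Li couple is the anode.
E°cell = E°(cathode) − E°(anode) = −0.396 − (−3.030) = +2.634 V.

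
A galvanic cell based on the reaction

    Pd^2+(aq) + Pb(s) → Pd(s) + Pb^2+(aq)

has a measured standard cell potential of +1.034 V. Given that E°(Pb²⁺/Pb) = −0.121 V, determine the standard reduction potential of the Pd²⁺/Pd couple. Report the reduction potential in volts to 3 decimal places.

In the reaction as written the Pd²⁺/Pd couple is reduced (cathode) and Pb²⁺/Pb is oxidized (anode), so E°cell = E°(Pd²⁺/Pd) − E°(Pb²⁺/Pb).
E°(Pd²⁺/Pd) = E°cell + E°(anode) = +1.034 + (−0.121) = +0.913 V.

+0.913 V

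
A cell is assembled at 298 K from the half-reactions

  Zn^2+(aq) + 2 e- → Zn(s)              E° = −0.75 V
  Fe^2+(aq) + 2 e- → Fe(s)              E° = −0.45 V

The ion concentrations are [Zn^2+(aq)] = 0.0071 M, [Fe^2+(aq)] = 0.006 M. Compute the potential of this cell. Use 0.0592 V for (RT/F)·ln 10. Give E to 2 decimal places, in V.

+0.30 V

Since E°(Fe²⁺/Fe) > E°(Zn²⁺/Zn), Fe²⁺/Fe serves as the cathode.
The standard potential is −0.45 − (−0.75) = +0.30 V and the balanced reaction transfers n = 2 electrons.
Balancing gives Fe^2+(aq) + Zn(s) → Fe(s) + Zn^2+(aq); hence Q = [Zn^2+(aq)] / [Fe^2+(aq)] = 1.18 (log Q = 0.073).
By the Nernst equation, E = +0.30 − (0.0592/2)·(0.073) = +0.30 V.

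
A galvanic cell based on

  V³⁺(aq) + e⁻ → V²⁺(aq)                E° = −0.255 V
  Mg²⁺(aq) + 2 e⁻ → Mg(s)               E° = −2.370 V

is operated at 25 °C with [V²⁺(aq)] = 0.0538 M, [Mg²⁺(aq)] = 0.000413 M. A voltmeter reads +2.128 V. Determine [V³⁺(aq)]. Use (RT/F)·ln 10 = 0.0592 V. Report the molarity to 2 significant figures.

With V³⁺/V²⁺ at the cathode and Mg²⁺/Mg at the anode, E°cell = −0.255 − (−2.370) = +2.115 V (n = 2).
Rearranging E = E° − (0.0592/n)·log Q gives log Q = 2(+2.115 − (+2.128))/0.0592 = −0.439.
For 2 V³⁺(aq) + Mg(s) → 2 V²⁺(aq) + Mg²⁺(aq), the reaction quotient is Q = ([V²⁺(aq)]^2·[Mg²⁺(aq)]) / [V³⁺(aq)]^2.
Substituting the known concentrations and solving, log [V³⁺(aq)] = −2.742 and [V³⁺(aq)] = 0.0018 M.

0.0018 M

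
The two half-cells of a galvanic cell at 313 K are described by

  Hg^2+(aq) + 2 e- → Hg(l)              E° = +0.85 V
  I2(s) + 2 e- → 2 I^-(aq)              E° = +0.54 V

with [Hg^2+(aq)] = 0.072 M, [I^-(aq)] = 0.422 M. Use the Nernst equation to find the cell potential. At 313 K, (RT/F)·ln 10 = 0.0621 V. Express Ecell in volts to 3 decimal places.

+0.251 V

The Hg²⁺/Hg couple has the more positive E°, so it is the cathode; I₂/I⁻ is the anode.
E°cell = E°cat − E°an = +0.85 − (+0.54) = +0.31 V; n = 2.
For the overall reaction Hg^2+(aq) + 2 I^-(aq) → Hg(l) + I2(s), Q = 1 / ([Hg^2+(aq)]·[I^-(aq)]^2) = 78, giving log Q = 1.892.
Applying E = E° − (RT ln10/nF)·log Q gives +0.31 − (0.0621/2)(1.892) = +0.251 V.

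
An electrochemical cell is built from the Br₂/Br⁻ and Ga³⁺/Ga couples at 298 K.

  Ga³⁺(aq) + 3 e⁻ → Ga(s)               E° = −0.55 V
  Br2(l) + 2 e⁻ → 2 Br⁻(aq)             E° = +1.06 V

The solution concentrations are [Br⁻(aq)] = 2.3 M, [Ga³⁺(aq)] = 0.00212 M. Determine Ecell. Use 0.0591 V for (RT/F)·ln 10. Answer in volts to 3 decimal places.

+1.641 V

Since E°(Br₂/Br⁻) > E°(Ga³⁺/Ga), Br₂/Br⁻ serves as the cathode.
E°cell = E°cat − E°an = +1.06 − (−0.55) = +1.61 V; n = 6.
Balancing gives 3 Br2(l) + 2 Ga(s) → 6 Br⁻(aq) + 2 Ga³⁺(aq); hence Q = [Br⁻(aq)]^6·[Ga³⁺(aq)]^2 = 0.000665 (log Q = −3.177).
By the Nernst equation, E = +1.61 − (0.0591/6)·(−3.177) = +1.641 V.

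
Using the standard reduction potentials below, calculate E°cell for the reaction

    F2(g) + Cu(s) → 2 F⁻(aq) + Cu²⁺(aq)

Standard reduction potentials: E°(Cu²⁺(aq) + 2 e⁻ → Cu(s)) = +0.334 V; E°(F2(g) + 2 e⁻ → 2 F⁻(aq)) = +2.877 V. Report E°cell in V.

F2(g) gains electrons, so the F₂/F⁻ couple is the cathode; the Cu²⁺/Cu couple is the anode.
E°cell = E°(cathode) − E°(anode) = +2.877 − (+0.334) = +2.543 V.

+2.543 V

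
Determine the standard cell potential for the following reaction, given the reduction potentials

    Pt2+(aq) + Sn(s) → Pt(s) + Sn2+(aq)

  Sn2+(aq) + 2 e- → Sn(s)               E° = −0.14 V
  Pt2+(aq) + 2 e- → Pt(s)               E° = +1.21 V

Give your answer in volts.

+1.35 V

In the reaction as written, Pt2+(aq) is reduced (cathode) and Sn2+(aq) is produced by oxidation at the anode.
E°cell = E°(cathode) − E°(anode) = +1.21 − (−0.14) = +1.35 V.
The positive value indicates the reaction is spontaneous as written.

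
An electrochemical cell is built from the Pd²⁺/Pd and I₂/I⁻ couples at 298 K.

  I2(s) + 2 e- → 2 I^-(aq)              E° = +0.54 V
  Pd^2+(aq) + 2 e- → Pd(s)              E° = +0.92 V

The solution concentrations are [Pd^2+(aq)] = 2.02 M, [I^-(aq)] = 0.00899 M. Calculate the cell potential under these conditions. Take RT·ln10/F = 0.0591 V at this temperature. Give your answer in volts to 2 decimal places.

+0.27 V

The Pd²⁺/Pd couple has the more positive E°, so it is the cathode; I₂/I⁻ is the anode.
E°cell = +0.92 − (+0.54) = +0.38 V, with n = 2 electrons transferred.
For the overall reaction Pd^2+(aq) + 2 I^-(aq) → Pd(s) + I2(s), Q = 1 / ([Pd^2+(aq)]·[I^-(aq)]^2) = 6.13×10^3, giving log Q = 3.787.
By the Nernst equation, E = +0.38 − (0.0591/2)·(3.787) = +0.27 V.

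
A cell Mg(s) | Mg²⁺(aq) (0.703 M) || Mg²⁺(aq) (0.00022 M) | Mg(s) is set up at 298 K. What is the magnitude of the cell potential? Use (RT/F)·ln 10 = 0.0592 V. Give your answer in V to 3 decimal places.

For a concentration cell E°cell = 0, since both electrodes use the same couple.
The compartment with the higher Mg²⁺(aq) concentration (0.703 M) acts as the cathode; ions are reduced there and produced at the dilute (0.00022 M) anode.
With n = 2, Ecell = −(0.0592/2)·log([dilute]/[conc]) = −(0.0592/2)·log(0.00022/0.703) = +0.104 V.

0.104 V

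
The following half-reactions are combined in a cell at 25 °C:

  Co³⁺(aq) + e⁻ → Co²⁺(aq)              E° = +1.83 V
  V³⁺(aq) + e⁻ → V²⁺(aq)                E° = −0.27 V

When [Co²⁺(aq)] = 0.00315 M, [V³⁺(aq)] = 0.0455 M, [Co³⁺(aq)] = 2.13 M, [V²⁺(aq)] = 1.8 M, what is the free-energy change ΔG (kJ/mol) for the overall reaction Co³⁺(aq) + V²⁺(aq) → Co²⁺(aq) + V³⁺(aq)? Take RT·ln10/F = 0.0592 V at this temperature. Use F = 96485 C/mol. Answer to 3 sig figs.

−228 kJ/mol

E°cell = +1.83 − (−0.27) = +2.10 V; the balanced reaction transfers n = 1 electron.
The reaction quotient is ([Co²⁺(aq)]·[V³⁺(aq)]) / ([Co³⁺(aq)]·[V²⁺(aq)]) = 3.74×10^−5; by Nernst, E = +2.10 − (0.0592/1)(−4.427) = +2.3621 V.
Finally ΔG = −nFE = −(1)(96485 C/mol)(+2.3621 V) = −228 kJ/mol.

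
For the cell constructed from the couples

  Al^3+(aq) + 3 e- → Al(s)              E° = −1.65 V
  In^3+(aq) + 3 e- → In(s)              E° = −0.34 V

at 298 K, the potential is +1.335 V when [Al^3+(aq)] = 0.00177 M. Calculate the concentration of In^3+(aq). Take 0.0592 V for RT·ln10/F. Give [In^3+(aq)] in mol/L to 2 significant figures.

0.033 M

With In³⁺/In at the cathode and Al³⁺/Al at the anode, E°cell = −0.34 − (−1.65) = +1.31 V (n = 3).
Since E = E° − (0.0592/n)·log Q, log Q = n(E° − E)/0.0592 = −1.267.
For In^3+(aq) + Al(s) → In(s) + Al^3+(aq), the reaction quotient is Q = [Al^3+(aq)] / [In^3+(aq)].
Substituting the known concentrations and solving, log [In^3+(aq)] = −1.485 and [In^3+(aq)] = 0.033 M.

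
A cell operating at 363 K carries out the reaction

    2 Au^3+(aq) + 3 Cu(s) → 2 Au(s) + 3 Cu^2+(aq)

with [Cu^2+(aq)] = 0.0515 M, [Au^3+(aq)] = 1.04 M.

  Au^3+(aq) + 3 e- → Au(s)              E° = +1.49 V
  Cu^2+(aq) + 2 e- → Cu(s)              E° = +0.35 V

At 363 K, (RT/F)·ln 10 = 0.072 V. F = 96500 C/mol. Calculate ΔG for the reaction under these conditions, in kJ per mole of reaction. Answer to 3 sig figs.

With Au³⁺/Au reduced at the cathode, E°cell = +1.49 − (+0.35) = +1.14 V and n = 6.
The reaction quotient is [Cu^2+(aq)]^3 / [Au^3+(aq)]^2 = 0.000126; by Nernst, E = +1.14 − (0.072/6)(−3.899) = +1.1868 V.
Then ΔG = −nFE = −6 × 96500 × +1.1868 J/mol = −687 kJ/mol.

−687 kJ/mol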